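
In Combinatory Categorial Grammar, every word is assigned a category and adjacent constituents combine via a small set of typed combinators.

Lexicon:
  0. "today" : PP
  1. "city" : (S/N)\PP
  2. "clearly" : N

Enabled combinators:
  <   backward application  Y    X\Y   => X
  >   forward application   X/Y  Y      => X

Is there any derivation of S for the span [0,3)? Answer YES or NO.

YES

[0,3] S   >
  [0,2] S/N   <
    [0,1] "today" : PP
    [1,2] "city" : (S/N)\PP
  [2,3] "clearly" : N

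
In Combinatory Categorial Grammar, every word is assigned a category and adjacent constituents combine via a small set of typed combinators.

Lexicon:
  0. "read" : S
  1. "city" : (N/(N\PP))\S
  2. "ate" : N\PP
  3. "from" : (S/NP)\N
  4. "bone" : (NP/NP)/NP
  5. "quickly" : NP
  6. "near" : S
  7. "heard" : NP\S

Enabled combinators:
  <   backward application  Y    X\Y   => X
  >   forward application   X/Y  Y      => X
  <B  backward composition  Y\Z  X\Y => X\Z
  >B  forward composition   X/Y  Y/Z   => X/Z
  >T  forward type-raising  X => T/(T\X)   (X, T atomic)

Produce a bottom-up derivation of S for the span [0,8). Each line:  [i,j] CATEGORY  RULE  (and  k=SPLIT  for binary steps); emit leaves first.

[0,8] S   >
  [0,6] S/NP   >B
    [0,4] S/NP   <
      [0,3] N   >
        [0,2] N/(N\PP)   <
          [0,1] "read" : S
          [1,2] "city" : (N/(N\PP))\S
        [2,3] "ate" : N\PP
      [3,4] "from" : (S/NP)\N
    [4,6] NP/NP   >
      [4,5] "bone" : (NP/NP)/NP
      [5,6] "quickly" : NP
  [6,8] NP   >
    [6,7] NP/(NP\S)   >T
      [6,7] "near" : S
    [7,8] "heard" : NP\S

[0,1] S  lex  "read"
[1,2] (N/(N\PP))\S  lex  "city"
[0,2] N/(N\PP)  <  k=1
[2,3] N\PP  lex  "ate"
[0,3] N  >  k=2
[3,4] (S/NP)\N  lex  "from"
[0,4] S/NP  <  k=3
[4,5] (NP/NP)/NP  lex  "bone"
[5,6] NP  lex  "quickly"
[4,6] NP/NP  >  k=5
[0,6] S/NP  >B  k=4
[6,7] S  lex  "near"
[6,7] NP/(NP\S)  >T
[7,8] NP\S  lex  "heard"
[6,8] NP  >  k=7
[0,8] S  >  k=6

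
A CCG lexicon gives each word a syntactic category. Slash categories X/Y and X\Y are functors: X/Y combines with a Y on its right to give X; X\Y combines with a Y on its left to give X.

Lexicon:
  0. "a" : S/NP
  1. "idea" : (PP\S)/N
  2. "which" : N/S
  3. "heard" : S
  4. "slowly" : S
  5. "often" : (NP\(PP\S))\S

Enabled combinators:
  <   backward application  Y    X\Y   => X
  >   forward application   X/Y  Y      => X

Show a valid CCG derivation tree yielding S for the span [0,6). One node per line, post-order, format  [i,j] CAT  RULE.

[0,6] S   >
  [0,1] "a" : S/NP
  [1,6] NP   <
    [1,4] PP\S   >
      [1,2] "idea" : (PP\S)/N
      [2,4] N   >
        [2,3] "which" : N/S
        [3,4] "heard" : S
    [4,6] NP\(PP\S)   <
      [4,5] "slowly" : S
      [5,6] "often" : (NP\(PP\S))\S

[0,1] S/NP  lex  "a"
[1,2] (PP\S)/N  lex  "idea"
[2,3] N/S  lex  "which"
[3,4] S  lex  "heard"
[2,4] N  >  k=3
[1,4] PP\S  >  k=2
[4,5] S  lex  "slowly"
[5,6] (NP\(PP\S))\S  lex  "often"
[4,6] NP\(PP\S)  <  k=5
[1,6] NP  <  k=4
[0,6] S  >  k=1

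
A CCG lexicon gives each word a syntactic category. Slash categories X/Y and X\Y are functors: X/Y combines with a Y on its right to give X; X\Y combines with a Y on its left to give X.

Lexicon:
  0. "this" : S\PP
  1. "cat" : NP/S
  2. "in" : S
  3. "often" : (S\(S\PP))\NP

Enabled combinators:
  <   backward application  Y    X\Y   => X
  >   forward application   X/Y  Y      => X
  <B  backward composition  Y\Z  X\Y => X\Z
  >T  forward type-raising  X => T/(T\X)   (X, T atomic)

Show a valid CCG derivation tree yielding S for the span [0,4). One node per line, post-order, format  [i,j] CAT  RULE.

[0,4] S   <
  [0,1] "this" : S\PP
  [1,4] S\(S\PP)   <
    [1,3] NP   >
      [1,2] "cat" : NP/S
      [2,3] "in" : S
    [3,4] "often" : (S\(S\PP))\NP

[0,1] S\PP  lex  "this"
[1,2] NP/S  lex  "cat"
[2,3] S  lex  "in"
[1,3] NP  >  k=2
[3,4] (S\(S\PP))\NP  lex  "often"
[1,4] S\(S\PP)  <  k=3
[0,4] S  <  k=1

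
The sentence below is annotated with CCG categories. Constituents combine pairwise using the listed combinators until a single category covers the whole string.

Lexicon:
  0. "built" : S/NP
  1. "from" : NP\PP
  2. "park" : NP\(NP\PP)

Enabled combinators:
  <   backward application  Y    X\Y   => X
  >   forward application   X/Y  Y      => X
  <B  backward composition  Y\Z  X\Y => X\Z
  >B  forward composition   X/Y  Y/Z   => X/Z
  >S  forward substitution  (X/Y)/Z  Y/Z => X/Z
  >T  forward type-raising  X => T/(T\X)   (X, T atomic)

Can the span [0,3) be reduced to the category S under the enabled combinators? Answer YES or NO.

[0,3] S   >
  [0,1] "built" : S/NP
  [1,3] NP   <
    [1,2] "from" : NP\PP
    [2,3] "park" : NP\(NP\PP)

YES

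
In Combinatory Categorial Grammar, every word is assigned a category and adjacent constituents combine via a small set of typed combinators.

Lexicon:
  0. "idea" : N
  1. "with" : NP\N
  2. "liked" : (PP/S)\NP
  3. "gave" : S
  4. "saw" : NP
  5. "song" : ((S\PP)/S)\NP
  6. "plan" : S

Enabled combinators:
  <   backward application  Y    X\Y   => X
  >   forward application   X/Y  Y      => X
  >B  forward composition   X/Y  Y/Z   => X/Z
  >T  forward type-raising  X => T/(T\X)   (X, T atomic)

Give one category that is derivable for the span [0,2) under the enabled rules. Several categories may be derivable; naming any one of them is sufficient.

[0,7] S   <
  [0,4] PP   >
    [0,3] PP/S   <
      [0,2] NP   >
        [0,1] NP/(NP\N)   >T
          [0,1] "idea" : N
        [1,2] "with" : NP\N
      [2,3] "liked" : (PP/S)\NP
    [3,4] "gave" : S
  [4,7] S\PP   >
    [4,6] (S\PP)/S   <
      [4,5] "saw" : NP
      [5,6] "song" : ((S\PP)/S)\NP
    [6,7] "plan" : S

NP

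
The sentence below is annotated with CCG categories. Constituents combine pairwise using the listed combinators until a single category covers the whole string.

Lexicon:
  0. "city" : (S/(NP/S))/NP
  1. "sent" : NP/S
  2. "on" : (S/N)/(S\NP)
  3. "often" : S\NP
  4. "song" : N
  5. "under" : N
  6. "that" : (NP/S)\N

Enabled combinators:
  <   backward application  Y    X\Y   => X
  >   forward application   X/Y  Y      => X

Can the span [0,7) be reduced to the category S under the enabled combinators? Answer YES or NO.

YES

[0,7] S   >
  [0,5] S/(NP/S)   >
    [0,1] "city" : (S/(NP/S))/NP
    [1,5] NP   >
      [1,2] "sent" : NP/S
      [2,5] S   >
        [2,4] S/N   >
          [2,3] "on" : (S/N)/(S\NP)
          [3,4] "often" : S\NP
        [4,5] "song" : N
  [5,7] NP/S   <
    [5,6] "under" : N
    [6,7] "that" : (NP/S)\N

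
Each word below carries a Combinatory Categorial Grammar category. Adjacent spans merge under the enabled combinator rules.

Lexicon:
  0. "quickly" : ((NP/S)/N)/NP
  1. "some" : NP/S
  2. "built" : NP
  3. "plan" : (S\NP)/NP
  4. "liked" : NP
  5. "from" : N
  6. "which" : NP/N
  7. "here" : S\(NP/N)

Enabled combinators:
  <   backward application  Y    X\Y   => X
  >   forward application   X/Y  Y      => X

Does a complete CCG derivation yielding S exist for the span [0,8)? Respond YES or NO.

((NP/S)/N)/NP NP/S NP (S\NP)/NP NP N NP/N S\(NP/N)
CKY chart[0,8] = {NP}; S ∉ chart

NO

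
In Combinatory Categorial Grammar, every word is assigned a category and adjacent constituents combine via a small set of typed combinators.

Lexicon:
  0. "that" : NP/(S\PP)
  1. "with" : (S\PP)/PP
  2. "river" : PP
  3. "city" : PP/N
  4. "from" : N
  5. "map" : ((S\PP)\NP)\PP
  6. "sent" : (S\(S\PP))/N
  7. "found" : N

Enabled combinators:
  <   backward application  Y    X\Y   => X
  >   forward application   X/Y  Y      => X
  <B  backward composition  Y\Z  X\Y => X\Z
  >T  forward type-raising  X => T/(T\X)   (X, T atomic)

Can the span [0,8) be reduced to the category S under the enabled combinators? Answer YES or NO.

[0,8] S   <
  [0,6] S\PP   <
    [0,3] NP   >
      [0,1] "that" : NP/(S\PP)
      [1,3] S\PP   >
        [1,2] "with" : (S\PP)/PP
        [2,3] "river" : PP
    [3,6] (S\PP)\NP   <
      [3,5] PP   >
        [3,4] "city" : PP/N
        [4,5] "from" : N
      [5,6] "map" : ((S\PP)\NP)\PP
  [6,8] S\(S\PP)   >
    [6,7] "sent" : (S\(S\PP))/N
    [7,8] "found" : N

YES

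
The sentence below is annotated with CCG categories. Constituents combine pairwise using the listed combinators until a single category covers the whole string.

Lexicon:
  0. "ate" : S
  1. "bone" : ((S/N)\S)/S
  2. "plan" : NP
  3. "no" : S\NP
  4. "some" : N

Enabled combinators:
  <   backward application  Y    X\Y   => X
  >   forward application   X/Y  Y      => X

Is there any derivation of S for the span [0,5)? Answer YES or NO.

YES

[0,5] S   >
  [0,4] S/N   <
    [0,1] "ate" : S
    [1,4] (S/N)\S   >
      [1,2] "bone" : ((S/N)\S)/S
      [2,4] S   <
        [2,3] "plan" : NP
        [3,4] "no" : S\NP
  [4,5] "some" : N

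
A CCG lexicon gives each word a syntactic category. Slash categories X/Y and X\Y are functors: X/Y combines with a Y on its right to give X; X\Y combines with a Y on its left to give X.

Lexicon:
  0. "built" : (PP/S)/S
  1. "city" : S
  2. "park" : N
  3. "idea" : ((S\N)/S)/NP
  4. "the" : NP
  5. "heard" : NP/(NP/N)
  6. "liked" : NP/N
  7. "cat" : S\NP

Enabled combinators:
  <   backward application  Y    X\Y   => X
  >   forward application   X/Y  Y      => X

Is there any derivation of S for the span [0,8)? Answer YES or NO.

(PP/S)/S S N ((S\N)/S)/NP NP NP/(NP/N) NP/N S\NP
CKY chart[0,8] = {PP}; S ∉ chart

NO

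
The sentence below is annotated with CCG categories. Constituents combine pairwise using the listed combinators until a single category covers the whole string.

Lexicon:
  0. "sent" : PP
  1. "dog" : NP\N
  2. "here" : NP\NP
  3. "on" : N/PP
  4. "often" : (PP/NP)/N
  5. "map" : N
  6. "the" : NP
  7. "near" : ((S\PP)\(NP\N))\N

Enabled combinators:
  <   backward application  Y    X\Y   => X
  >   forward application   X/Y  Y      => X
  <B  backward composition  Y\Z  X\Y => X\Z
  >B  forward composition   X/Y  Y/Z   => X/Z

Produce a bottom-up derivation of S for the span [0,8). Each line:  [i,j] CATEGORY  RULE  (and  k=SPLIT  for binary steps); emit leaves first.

[0,1] PP  lex  "sent"
[1,2] NP\N  lex  "dog"
[2,3] NP\NP  lex  "here"
[1,3] NP\N  <B  k=2
[3,4] N/PP  lex  "on"
[4,5] (PP/NP)/N  lex  "often"
[5,6] N  lex  "map"
[4,6] PP/NP  >  k=5
[6,7] NP  lex  "the"
[4,7] PP  >  k=6
[3,7] N  >  k=4
[7,8] ((S\PP)\(NP\N))\N  lex  "near"
[3,8] (S\PP)\(NP\N)  <  k=7
[1,8] S\PP  <  k=3
[0,8] S  <  k=1

[0,8] S   <
  [0,1] "sent" : PP
  [1,8] S\PP   <
    [1,3] NP\N   <B
      [1,2] "dog" : NP\N
      [2,3] "here" : NP\NP
    [3,8] (S\PP)\(NP\N)   <
      [3,7] N   >
        [3,4] "on" : N/PP
        [4,7] PP   >
          [4,6] PP/NP   >
            [4,5] "often" : (PP/NP)/N
            [5,6] "map" : N
          [6,7] "the" : NP
      [7,8] "near" : ((S\PP)\(NP\N))\N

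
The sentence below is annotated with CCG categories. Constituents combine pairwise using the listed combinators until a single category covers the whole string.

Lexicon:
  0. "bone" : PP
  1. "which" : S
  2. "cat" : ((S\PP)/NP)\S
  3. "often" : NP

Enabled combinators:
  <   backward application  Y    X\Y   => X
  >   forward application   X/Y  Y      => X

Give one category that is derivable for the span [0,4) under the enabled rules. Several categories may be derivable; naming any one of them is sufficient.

S

[0,4] S   <
  [0,1] "bone" : PP
  [1,4] S\PP   >
    [1,3] (S\PP)/NP   <
      [1,2] "which" : S
      [2,3] "cat" : ((S\PP)/NP)\S
    [3,4] "often" : NP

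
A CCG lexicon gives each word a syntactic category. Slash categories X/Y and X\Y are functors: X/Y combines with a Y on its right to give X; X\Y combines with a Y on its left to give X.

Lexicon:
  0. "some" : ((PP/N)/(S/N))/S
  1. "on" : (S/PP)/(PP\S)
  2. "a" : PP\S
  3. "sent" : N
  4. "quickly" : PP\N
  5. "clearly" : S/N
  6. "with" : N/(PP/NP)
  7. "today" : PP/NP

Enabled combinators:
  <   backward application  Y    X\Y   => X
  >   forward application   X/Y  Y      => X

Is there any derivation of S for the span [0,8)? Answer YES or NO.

NO

((PP/N)/(S/N))/S (S/PP)/(PP\S) PP\S N PP\N S/N N/(PP/NP) PP/NP
CKY chart[0,8] = {PP}; S ∉ chart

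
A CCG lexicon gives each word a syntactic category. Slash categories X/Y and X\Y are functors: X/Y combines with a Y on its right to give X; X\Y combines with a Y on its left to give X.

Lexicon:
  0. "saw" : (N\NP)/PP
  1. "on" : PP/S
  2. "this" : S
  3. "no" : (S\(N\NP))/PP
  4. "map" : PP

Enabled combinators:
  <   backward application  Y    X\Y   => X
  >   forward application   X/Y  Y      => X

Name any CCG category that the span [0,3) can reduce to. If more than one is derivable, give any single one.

[0,5] S   <
  [0,3] N\NP   >
    [0,1] "saw" : (N\NP)/PP
    [1,3] PP   >
      [1,2] "on" : PP/S
      [2,3] "this" : S
  [3,5] S\(N\NP)   >
    [3,4] "no" : (S\(N\NP))/PP
    [4,5] "map" : PP

N\NP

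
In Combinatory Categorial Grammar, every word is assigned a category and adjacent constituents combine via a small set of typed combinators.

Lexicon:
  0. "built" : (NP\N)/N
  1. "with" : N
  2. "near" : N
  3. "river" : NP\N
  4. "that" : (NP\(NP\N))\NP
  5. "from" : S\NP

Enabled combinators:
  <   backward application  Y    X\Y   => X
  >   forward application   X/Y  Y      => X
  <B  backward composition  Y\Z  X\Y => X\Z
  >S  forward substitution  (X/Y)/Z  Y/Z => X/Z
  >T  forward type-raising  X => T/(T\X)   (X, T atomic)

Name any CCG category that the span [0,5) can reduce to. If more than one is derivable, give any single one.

NP

[0,6] S   <
  [0,5] NP   <
    [0,2] NP\N   >
      [0,1] "built" : (NP\N)/N
      [1,2] "with" : N
    [2,5] NP\(NP\N)   <
      [2,4] NP   <
        [2,3] "near" : N
        [3,4] "river" : NP\N
      [4,5] "that" : (NP\(NP\N))\NP
  [5,6] "from" : S\NP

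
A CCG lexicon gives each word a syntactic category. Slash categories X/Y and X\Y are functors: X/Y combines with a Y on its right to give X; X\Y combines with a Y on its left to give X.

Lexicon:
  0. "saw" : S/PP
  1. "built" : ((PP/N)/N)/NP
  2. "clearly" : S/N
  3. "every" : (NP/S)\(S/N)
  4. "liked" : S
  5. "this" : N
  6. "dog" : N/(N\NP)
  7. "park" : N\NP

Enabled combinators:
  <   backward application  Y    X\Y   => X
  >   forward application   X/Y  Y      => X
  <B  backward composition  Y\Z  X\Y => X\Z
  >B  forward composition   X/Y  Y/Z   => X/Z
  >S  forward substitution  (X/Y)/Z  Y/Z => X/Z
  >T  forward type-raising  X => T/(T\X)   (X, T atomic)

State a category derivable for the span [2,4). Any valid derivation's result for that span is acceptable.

NP/S

[0,8] S   >
  [0,1] "saw" : S/PP
  [1,8] PP   >
    [1,6] PP/N   >
      [1,5] (PP/N)/N   >
        [1,2] "built" : ((PP/N)/N)/NP
        [2,5] NP   >
          [2,4] NP/S   <
            [2,3] "clearly" : S/N
            [3,4] "every" : (NP/S)\(S/N)
          [4,5] "liked" : S
      [5,6] "this" : N
    [6,8] N   >
      [6,7] "dog" : N/(N\NP)
      [7,8] "park" : N\NP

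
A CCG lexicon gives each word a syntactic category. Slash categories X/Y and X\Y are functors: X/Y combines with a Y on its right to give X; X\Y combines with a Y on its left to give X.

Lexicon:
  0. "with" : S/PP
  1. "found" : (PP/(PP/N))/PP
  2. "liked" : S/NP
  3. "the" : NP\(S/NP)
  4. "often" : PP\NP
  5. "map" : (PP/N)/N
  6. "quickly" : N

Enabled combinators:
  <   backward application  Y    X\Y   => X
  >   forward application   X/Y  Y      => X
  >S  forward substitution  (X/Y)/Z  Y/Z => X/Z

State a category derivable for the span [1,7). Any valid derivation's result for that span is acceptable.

[0,7] S   >
  [0,1] "with" : S/PP
  [1,7] PP   >
    [1,5] PP/(PP/N)   >
      [1,2] "found" : (PP/(PP/N))/PP
      [2,5] PP   <
        [2,4] NP   <
          [2,3] "liked" : S/NP
          [3,4] "the" : NP\(S/NP)
        [4,5] "often" : PP\NP
    [5,7] PP/N   >
      [5,6] "map" : (PP/N)/N
      [6,7] "quickly" : N

PP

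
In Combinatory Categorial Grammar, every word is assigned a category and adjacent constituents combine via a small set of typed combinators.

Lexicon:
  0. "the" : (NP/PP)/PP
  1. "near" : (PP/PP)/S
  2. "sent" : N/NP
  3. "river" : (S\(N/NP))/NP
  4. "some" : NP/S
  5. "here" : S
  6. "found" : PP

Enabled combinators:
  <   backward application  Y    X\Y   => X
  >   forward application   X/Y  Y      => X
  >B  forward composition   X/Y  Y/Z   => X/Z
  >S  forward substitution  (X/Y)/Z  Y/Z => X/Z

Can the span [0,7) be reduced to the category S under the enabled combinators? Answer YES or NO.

NO

(NP/PP)/PP (PP/PP)/S N/NP (S\(N/NP))/NP NP/S S PP
CKY chart[0,7] = {NP, NP/PP}; S ∉ chart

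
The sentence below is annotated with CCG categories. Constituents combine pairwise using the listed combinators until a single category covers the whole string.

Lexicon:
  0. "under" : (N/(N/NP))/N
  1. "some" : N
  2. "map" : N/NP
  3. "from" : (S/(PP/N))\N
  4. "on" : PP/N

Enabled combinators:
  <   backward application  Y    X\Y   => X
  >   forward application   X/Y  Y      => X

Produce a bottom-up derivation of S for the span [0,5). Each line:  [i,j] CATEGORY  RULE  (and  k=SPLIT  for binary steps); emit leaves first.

[0,5] S   >
  [0,4] S/(PP/N)   <
    [0,3] N   >
      [0,2] N/(N/NP)   >
        [0,1] "under" : (N/(N/NP))/N
        [1,2] "some" : N
      [2,3] "map" : N/NP
    [3,4] "from" : (S/(PP/N))\N
  [4,5] "on" : PP/N

[0,1] (N/(N/NP))/N  lex  "under"
[1,2] N  lex  "some"
[0,2] N/(N/NP)  >  k=1
[2,3] N/NP  lex  "map"
[0,3] N  >  k=2
[3,4] (S/(PP/N))\N  lex  "from"
[0,4] S/(PP/N)  <  k=3
[4,5] PP/N  lex  "on"
[0,5] S  >  k=4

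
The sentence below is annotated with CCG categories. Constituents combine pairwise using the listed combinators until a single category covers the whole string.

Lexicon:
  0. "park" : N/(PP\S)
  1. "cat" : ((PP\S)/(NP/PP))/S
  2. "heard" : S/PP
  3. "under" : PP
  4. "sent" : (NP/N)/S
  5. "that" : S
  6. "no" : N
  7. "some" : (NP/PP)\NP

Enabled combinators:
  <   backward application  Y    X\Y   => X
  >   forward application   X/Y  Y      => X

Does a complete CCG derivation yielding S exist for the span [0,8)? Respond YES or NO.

N/(PP\S) ((PP\S)/(NP/PP))/S S/PP PP (NP/N)/S S N (NP/PP)\NP
CKY chart[0,8] = {N}; S ∉ chart

NO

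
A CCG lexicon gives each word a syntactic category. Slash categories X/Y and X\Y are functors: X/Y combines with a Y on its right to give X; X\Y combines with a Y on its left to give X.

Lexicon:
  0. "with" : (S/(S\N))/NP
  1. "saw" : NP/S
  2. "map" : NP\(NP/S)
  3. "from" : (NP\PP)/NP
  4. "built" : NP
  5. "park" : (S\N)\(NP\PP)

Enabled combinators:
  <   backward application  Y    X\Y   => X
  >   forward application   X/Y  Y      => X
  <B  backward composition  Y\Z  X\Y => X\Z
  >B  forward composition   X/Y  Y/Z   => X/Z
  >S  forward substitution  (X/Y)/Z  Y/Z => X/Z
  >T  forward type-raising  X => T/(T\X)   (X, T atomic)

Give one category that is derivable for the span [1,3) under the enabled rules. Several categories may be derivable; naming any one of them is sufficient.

[0,6] S   >
  [0,3] S/(S\N)   >
    [0,1] "with" : (S/(S\N))/NP
    [1,3] NP   <
      [1,2] "saw" : NP/S
      [2,3] "map" : NP\(NP/S)
  [3,6] S\N   <
    [3,5] NP\PP   >
      [3,4] "from" : (NP\PP)/NP
      [4,5] "built" : NP
    [5,6] "park" : (S\N)\(NP\PP)

NP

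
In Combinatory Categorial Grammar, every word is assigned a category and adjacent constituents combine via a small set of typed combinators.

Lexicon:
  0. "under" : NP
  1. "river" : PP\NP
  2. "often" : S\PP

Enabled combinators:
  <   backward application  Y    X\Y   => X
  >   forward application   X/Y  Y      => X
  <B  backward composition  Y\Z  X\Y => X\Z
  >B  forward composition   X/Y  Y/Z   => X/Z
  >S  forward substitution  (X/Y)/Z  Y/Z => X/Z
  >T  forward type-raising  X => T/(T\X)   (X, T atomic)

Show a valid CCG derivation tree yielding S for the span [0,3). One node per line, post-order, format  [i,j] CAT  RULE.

[0,3] S   <
  [0,2] PP   <
    [0,1] "under" : NP
    [1,2] "river" : PP\NP
  [2,3] "often" : S\PP

[0,1] NP  lex  "under"
[1,2] PP\NP  lex  "river"
[0,2] PP  <  k=1
[2,3] S\PP  lex  "often"
[0,3] S  <  k=2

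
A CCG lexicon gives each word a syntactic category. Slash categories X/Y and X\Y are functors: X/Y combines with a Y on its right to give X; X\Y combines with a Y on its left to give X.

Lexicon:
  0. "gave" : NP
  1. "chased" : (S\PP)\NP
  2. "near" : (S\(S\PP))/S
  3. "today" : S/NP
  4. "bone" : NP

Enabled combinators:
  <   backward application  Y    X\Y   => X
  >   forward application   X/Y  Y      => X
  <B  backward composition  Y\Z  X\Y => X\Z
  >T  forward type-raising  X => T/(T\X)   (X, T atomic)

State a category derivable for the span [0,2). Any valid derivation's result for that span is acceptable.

[0,5] S   <
  [0,2] S\PP   <
    [0,1] "gave" : NP
    [1,2] "chased" : (S\PP)\NP
  [2,5] S\(S\PP)   >
    [2,3] "near" : (S\(S\PP))/S
    [3,5] S   >
      [3,4] "today" : S/NP
      [4,5] "bone" : NP

S\PP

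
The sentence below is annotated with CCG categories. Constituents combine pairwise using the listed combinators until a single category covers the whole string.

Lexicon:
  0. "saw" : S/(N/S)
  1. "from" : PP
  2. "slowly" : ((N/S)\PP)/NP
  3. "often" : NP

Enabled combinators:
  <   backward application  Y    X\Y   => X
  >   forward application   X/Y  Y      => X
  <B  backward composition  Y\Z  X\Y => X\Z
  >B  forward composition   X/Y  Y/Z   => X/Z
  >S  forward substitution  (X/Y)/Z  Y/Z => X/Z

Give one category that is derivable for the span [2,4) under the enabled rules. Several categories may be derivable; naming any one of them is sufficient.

[0,4] S   >
  [0,1] "saw" : S/(N/S)
  [1,4] N/S   <
    [1,2] "from" : PP
    [2,4] (N/S)\PP   >
      [2,3] "slowly" : ((N/S)\PP)/NP
      [3,4] "often" : NP

(N/S)\PP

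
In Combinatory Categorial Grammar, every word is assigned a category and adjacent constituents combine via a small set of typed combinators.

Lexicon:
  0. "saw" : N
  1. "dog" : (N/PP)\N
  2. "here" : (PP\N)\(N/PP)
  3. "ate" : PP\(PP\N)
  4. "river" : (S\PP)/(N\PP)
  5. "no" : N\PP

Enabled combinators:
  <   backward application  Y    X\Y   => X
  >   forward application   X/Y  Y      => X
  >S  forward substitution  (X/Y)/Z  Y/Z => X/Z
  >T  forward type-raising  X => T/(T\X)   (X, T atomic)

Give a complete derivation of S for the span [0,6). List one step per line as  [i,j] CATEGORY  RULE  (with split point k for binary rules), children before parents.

[0,6] S   <
  [0,4] PP   <
    [0,3] PP\N   <
      [0,2] N/PP   <
        [0,1] "saw" : N
        [1,2] "dog" : (N/PP)\N
      [2,3] "here" : (PP\N)\(N/PP)
    [3,4] "ate" : PP\(PP\N)
  [4,6] S\PP   >
    [4,5] "river" : (S\PP)/(N\PP)
    [5,6] "no" : N\PP

[0,1] N  lex  "saw"
[1,2] (N/PP)\N  lex  "dog"
[0,2] N/PP  <  k=1
[2,3] (PP\N)\(N/PP)  lex  "here"
[0,3] PP\N  <  k=2
[3,4] PP\(PP\N)  lex  "ate"
[0,4] PP  <  k=3
[4,5] (S\PP)/(N\PP)  lex  "river"
[5,6] N\PP  lex  "no"
[4,6] S\PP  >  k=5
[0,6] S  <  k=4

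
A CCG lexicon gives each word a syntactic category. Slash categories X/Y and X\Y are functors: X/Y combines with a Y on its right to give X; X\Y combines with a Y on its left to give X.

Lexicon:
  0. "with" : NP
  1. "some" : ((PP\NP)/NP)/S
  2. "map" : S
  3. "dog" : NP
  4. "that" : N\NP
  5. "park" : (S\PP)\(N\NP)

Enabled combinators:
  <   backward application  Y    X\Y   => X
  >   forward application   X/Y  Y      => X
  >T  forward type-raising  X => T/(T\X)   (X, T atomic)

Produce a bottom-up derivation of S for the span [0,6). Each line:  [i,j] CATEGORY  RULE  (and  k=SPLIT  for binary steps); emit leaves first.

[0,6] S   <
  [0,4] PP   <
    [0,1] "with" : NP
    [1,4] PP\NP   >
      [1,3] (PP\NP)/NP   >
        [1,2] "some" : ((PP\NP)/NP)/S
        [2,3] "map" : S
      [3,4] "dog" : NP
  [4,6] S\PP   <
    [4,5] "that" : N\NP
    [5,6] "park" : (S\PP)\(N\NP)

[0,1] NP  lex  "with"
[1,2] ((PP\NP)/NP)/S  lex  "some"
[2,3] S  lex  "map"
[1,3] (PP\NP)/NP  >  k=2
[3,4] NP  lex  "dog"
[1,4] PP\NP  >  k=3
[0,4] PP  <  k=1
[4,5] N\NP  lex  "that"
[5,6] (S\PP)\(N\NP)  lex  "park"
[4,6] S\PP  <  k=5
[0,6] S  <  k=4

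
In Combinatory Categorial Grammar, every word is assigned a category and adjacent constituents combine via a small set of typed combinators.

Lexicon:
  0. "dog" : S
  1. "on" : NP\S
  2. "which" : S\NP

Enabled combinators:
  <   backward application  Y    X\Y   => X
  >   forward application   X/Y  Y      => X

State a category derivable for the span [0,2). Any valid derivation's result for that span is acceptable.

NP

[0,3] S   <
  [0,2] NP   <
    [0,1] "dog" : S
    [1,2] "on" : NP\S
  [2,3] "which" : S\NP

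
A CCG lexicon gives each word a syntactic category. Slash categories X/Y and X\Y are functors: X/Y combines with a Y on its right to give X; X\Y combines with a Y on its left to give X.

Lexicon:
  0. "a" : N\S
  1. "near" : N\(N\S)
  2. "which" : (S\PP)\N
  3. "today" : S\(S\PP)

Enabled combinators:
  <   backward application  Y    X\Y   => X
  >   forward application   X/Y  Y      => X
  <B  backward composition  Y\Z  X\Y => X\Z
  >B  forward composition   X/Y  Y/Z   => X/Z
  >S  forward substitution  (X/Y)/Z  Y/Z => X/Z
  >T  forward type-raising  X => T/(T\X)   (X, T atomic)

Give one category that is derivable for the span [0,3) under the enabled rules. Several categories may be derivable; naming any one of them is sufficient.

[0,4] S   <
  [0,3] S\PP   <
    [0,2] N   <
      [0,1] "a" : N\S
      [1,2] "near" : N\(N\S)
    [2,3] "which" : (S\PP)\N
  [3,4] "today" : S\(S\PP)

S\PP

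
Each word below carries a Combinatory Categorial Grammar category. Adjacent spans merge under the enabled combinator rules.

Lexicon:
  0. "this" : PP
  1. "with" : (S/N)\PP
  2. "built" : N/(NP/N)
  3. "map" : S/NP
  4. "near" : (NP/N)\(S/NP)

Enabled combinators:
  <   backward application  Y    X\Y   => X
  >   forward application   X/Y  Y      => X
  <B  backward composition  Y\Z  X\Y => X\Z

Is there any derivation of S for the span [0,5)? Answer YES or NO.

[0,5] S   >
  [0,2] S/N   <
    [0,1] "this" : PP
    [1,2] "with" : (S/N)\PP
  [2,5] N   >
    [2,3] "built" : N/(NP/N)
    [3,5] NP/N   <
      [3,4] "map" : S/NP
      [4,5] "near" : (NP/N)\(S/NP)

YES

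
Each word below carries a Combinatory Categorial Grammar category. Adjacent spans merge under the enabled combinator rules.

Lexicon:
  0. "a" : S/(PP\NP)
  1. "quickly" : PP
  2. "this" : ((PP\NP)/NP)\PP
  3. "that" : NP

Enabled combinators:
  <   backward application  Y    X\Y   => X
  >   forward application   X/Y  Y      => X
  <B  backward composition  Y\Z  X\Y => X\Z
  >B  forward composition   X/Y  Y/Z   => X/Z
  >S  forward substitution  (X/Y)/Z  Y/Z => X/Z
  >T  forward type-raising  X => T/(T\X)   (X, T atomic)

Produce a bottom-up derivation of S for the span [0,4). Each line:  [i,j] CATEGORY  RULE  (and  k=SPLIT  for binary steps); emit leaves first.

[0,4] S   >
  [0,1] "a" : S/(PP\NP)
  [1,4] PP\NP   >
    [1,3] (PP\NP)/NP   <
      [1,2] "quickly" : PP
      [2,3] "this" : ((PP\NP)/NP)\PP
    [3,4] "that" : NP

[0,1] S/(PP\NP)  lex  "a"
[1,2] PP  lex  "quickly"
[2,3] ((PP\NP)/NP)\PP  lex  "this"
[1,3] (PP\NP)/NP  <  k=2
[3,4] NP  lex  "that"
[1,4] PP\NP  >  k=3
[0,4] S  >  k=1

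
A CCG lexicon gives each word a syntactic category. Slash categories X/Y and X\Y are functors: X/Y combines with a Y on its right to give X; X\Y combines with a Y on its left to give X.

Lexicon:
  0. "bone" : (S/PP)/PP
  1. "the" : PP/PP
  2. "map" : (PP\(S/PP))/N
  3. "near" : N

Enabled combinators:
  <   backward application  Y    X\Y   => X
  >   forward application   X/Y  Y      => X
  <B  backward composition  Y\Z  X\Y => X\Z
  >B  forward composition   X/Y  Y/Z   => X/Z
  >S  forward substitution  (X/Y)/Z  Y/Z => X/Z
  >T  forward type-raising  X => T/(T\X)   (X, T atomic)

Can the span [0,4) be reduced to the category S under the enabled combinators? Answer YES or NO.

NO

(S/PP)/PP PP/PP (PP\(S/PP))/N N
CKY chart[0,4] = {N/(N\PP), NP/(NP\PP), PP, PP/(PP\PP), S/(S\PP)}; S ∉ chart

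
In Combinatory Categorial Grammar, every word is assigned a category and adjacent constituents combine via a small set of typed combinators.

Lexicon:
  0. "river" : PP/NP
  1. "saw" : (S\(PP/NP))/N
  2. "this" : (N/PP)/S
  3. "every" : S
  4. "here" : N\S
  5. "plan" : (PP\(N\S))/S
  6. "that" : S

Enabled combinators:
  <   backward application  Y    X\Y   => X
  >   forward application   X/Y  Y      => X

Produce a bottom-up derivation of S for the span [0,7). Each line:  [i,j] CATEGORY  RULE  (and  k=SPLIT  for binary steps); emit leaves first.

[0,7] S   <
  [0,1] "river" : PP/NP
  [1,7] S\(PP/NP)   >
    [1,2] "saw" : (S\(PP/NP))/N
    [2,7] N   >
      [2,4] N/PP   >
        [2,3] "this" : (N/PP)/S
        [3,4] "every" : S
      [4,7] PP   <
        [4,5] "here" : N\S
        [5,7] PP\(N\S)   >
          [5,6] "plan" : (PP\(N\S))/S
          [6,7] "that" : S

[0,1] PP/NP  lex  "river"
[1,2] (S\(PP/NP))/N  lex  "saw"
[2,3] (N/PP)/S  lex  "this"
[3,4] S  lex  "every"
[2,4] N/PP  >  k=3
[4,5] N\S  lex  "here"
[5,6] (PP\(N\S))/S  lex  "plan"
[6,7] S  lex  "that"
[5,7] PP\(N\S)  >  k=6
[4,7] PP  <  k=5
[2,7] N  >  k=4
[1,7] S\(PP/NP)  >  k=2
[0,7] S  <  k=1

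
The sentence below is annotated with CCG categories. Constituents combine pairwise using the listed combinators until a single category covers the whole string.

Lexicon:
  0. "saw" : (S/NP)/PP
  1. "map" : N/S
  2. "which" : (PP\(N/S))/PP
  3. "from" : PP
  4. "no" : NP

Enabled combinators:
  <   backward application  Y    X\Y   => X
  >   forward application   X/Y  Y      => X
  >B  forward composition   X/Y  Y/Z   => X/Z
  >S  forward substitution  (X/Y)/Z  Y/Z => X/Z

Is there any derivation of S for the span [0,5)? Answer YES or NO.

[0,5] S   >
  [0,4] S/NP   >
    [0,1] "saw" : (S/NP)/PP
    [1,4] PP   <
      [1,2] "map" : N/S
      [2,4] PP\(N/S)   >
        [2,3] "which" : (PP\(N/S))/PP
        [3,4] "from" : PP
  [4,5] "no" : NP

YES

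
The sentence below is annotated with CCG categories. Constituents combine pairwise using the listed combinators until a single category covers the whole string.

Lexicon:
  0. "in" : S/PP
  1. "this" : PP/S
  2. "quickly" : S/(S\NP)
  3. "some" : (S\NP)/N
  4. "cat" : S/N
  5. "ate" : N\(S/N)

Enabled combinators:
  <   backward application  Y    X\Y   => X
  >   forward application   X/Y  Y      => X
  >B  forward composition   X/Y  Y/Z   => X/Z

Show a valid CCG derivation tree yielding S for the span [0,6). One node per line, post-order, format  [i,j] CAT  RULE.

[0,1] S/PP  lex  "in"
[1,2] PP/S  lex  "this"
[2,3] S/(S\NP)  lex  "quickly"
[3,4] (S\NP)/N  lex  "some"
[2,4] S/N  >B  k=3
[1,4] PP/N  >B  k=2
[0,4] S/N  >B  k=1
[4,5] S/N  lex  "cat"
[5,6] N\(S/N)  lex  "ate"
[4,6] N  <  k=5
[0,6] S  >  k=4

[0,6] S   >
  [0,4] S/N   >B
    [0,1] "in" : S/PP
    [1,4] PP/N   >B
      [1,2] "this" : PP/S
      [2,4] S/N   >B
        [2,3] "quickly" : S/(S\NP)
        [3,4] "some" : (S\NP)/N
  [4,6] N   <
    [4,5] "cat" : S/N
    [5,6] "ate" : N\(S/N)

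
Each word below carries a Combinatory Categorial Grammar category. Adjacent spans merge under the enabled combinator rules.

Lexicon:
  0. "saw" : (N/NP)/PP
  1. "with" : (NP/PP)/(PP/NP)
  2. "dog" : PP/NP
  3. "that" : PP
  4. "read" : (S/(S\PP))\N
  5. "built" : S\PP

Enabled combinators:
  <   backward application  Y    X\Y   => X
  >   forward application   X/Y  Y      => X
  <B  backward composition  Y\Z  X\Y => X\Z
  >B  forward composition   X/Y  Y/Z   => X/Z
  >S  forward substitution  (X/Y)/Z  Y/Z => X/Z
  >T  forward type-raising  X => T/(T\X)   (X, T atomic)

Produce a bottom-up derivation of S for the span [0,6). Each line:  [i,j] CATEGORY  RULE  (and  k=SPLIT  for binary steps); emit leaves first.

[0,6] S   >
  [0,5] S/(S\PP)   <
    [0,4] N   >
      [0,3] N/PP   >S
        [0,1] "saw" : (N/NP)/PP
        [1,3] NP/PP   >
          [1,2] "with" : (NP/PP)/(PP/NP)
          [2,3] "dog" : PP/NP
      [3,4] "that" : PP
    [4,5] "read" : (S/(S\PP))\N
  [5,6] "built" : S\PP

[0,1] (N/NP)/PP  lex  "saw"
[1,2] (NP/PP)/(PP/NP)  lex  "with"
[2,3] PP/NP  lex  "dog"
[1,3] NP/PP  >  k=2
[0,3] N/PP  >S  k=1
[3,4] PP  lex  "that"
[0,4] N  >  k=3
[4,5] (S/(S\PP))\N  lex  "read"
[0,5] S/(S\PP)  <  k=4
[5,6] S\PP  lex  "built"
[0,6] S  >  k=5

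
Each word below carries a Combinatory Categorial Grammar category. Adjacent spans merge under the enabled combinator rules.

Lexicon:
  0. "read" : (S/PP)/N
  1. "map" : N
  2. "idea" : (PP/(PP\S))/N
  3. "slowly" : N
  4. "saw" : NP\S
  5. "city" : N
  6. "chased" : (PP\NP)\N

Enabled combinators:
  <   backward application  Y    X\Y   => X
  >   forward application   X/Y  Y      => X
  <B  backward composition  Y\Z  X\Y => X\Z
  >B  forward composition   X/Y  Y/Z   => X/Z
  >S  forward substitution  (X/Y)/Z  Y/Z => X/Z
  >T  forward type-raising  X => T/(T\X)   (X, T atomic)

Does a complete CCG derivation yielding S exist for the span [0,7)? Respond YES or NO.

YES

[0,7] S   >
  [0,2] S/PP   >
    [0,1] "read" : (S/PP)/N
    [1,2] "map" : N
  [2,7] PP   >
    [2,4] PP/(PP\S)   >
      [2,3] "idea" : (PP/(PP\S))/N
      [3,4] "slowly" : N
    [4,7] PP\S   <B
      [4,5] "saw" : NP\S
      [5,7] PP\NP   <
        [5,6] "city" : N
        [6,7] "chased" : (PP\NP)\N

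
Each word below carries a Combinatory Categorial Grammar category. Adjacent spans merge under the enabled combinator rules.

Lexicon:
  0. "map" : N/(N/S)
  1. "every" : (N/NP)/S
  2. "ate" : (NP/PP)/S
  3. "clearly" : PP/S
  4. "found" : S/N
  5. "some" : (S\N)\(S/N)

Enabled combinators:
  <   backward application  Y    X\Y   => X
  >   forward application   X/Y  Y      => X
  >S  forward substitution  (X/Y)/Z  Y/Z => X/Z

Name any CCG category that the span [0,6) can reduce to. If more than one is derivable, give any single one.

[0,6] S   <
  [0,4] N   >
    [0,1] "map" : N/(N/S)
    [1,4] N/S   >S
      [1,2] "every" : (N/NP)/S
      [2,4] NP/S   >S
        [2,3] "ate" : (NP/PP)/S
        [3,4] "clearly" : PP/S
  [4,6] S\N   <
    [4,5] "found" : S/N
    [5,6] "some" : (S\N)\(S/N)

S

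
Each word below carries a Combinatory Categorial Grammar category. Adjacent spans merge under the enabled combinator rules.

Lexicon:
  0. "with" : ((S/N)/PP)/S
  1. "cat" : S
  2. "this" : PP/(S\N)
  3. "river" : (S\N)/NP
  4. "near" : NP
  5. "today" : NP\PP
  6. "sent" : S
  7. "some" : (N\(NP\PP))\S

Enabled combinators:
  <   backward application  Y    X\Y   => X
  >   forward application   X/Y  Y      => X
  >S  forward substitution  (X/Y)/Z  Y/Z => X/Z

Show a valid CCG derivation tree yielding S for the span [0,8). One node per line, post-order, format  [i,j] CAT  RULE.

[0,1] ((S/N)/PP)/S  lex  "with"
[1,2] S  lex  "cat"
[0,2] (S/N)/PP  >  k=1
[2,3] PP/(S\N)  lex  "this"
[3,4] (S\N)/NP  lex  "river"
[4,5] NP  lex  "near"
[3,5] S\N  >  k=4
[2,5] PP  >  k=3
[0,5] S/N  >  k=2
[5,6] NP\PP  lex  "today"
[6,7] S  lex  "sent"
[7,8] (N\(NP\PP))\S  lex  "some"
[6,8] N\(NP\PP)  <  k=7
[5,8] N  <  k=6
[0,8] S  >  k=5

[0,8] S   >
  [0,5] S/N   >
    [0,2] (S/N)/PP   >
      [0,1] "with" : ((S/N)/PP)/S
      [1,2] "cat" : S
    [2,5] PP   >
      [2,3] "this" : PP/(S\N)
      [3,5] S\N   >
        [3,4] "river" : (S\N)/NP
        [4,5] "near" : NP
  [5,8] N   <
    [5,6] "today" : NP\PP
    [6,8] N\(NP\PP)   <
      [6,7] "sent" : S
      [7,8] "some" : (N\(NP\PP))\S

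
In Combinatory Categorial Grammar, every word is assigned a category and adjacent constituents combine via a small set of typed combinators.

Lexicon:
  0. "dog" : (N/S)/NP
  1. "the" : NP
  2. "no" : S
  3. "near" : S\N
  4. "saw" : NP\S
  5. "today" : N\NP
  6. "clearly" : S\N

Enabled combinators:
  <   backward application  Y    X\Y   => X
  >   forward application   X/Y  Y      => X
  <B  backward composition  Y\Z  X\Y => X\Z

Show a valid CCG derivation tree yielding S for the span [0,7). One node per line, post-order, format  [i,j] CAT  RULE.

[0,7] S   <
  [0,3] N   >
    [0,2] N/S   >
      [0,1] "dog" : (N/S)/NP
      [1,2] "the" : NP
    [2,3] "no" : S
  [3,7] S\N   <B
    [3,6] N\N   <B
      [3,5] NP\N   <B
        [3,4] "near" : S\N
        [4,5] "saw" : NP\S
      [5,6] "today" : N\NP
    [6,7] "clearly" : S\N

[0,1] (N/S)/NP  lex  "dog"
[1,2] NP  lex  "the"
[0,2] N/S  >  k=1
[2,3] S  lex  "no"
[0,3] N  >  k=2
[3,4] S\N  lex  "near"
[4,5] NP\S  lex  "saw"
[3,5] NP\N  <B  k=4
[5,6] N\NP  lex  "today"
[3,6] N\N  <B  k=5
[6,7] S\N  lex  "clearly"
[3,7] S\N  <B  k=6
[0,7] S  <  k=3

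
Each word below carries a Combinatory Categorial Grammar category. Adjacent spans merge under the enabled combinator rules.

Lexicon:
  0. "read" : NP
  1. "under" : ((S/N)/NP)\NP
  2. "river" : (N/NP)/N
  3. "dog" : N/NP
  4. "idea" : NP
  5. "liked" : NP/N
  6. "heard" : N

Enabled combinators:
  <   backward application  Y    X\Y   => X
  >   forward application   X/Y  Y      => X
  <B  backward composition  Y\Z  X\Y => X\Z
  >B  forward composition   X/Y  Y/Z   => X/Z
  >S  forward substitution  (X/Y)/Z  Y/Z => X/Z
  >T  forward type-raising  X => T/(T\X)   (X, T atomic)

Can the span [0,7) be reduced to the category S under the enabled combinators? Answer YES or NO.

[0,7] S   >
  [0,6] S/N   >B
    [0,5] S/NP   >S
      [0,2] (S/N)/NP   <
        [0,1] "read" : NP
        [1,2] "under" : ((S/N)/NP)\NP
      [2,5] N/NP   >
        [2,3] "river" : (N/NP)/N
        [3,5] N   >
          [3,4] "dog" : N/NP
          [4,5] "idea" : NP
    [5,6] "liked" : NP/N
  [6,7] "heard" : N

YES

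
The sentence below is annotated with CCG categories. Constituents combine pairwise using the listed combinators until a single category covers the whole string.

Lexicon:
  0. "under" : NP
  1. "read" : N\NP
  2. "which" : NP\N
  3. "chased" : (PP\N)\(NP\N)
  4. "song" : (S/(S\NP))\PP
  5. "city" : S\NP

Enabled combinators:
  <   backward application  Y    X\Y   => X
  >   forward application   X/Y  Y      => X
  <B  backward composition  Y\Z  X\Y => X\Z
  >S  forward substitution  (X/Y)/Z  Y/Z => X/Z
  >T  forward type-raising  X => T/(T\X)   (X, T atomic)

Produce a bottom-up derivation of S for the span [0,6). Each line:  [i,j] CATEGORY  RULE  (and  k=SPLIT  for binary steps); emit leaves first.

[0,6] S   >
  [0,5] S/(S\NP)   <
    [0,4] PP   <
      [0,1] "under" : NP
      [1,4] PP\NP   <B
        [1,2] "read" : N\NP
        [2,4] PP\N   <
          [2,3] "which" : NP\N
          [3,4] "chased" : (PP\N)\(NP\N)
    [4,5] "song" : (S/(S\NP))\PP
  [5,6] "city" : S\NP

[0,1] NP  lex  "under"
[1,2] N\NP  lex  "read"
[2,3] NP\N  lex  "which"
[3,4] (PP\N)\(NP\N)  lex  "chased"
[2,4] PP\N  <  k=3
[1,4] PP\NP  <B  k=2
[0,4] PP  <  k=1
[4,5] (S/(S\NP))\PP  lex  "song"
[0,5] S/(S\NP)  <  k=4
[5,6] S\NP  lex  "city"
[0,6] S  >  k=5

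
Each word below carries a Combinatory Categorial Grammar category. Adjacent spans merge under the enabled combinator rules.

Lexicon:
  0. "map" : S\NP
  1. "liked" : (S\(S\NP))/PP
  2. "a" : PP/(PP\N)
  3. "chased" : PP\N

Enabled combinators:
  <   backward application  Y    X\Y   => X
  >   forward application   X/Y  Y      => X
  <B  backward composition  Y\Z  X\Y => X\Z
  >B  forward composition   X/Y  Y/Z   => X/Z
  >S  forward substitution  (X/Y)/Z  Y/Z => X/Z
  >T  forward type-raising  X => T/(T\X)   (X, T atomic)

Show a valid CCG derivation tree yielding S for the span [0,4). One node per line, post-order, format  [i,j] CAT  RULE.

[0,4] S   <
  [0,1] "map" : S\NP
  [1,4] S\(S\NP)   >
    [1,2] "liked" : (S\(S\NP))/PP
    [2,4] PP   >
      [2,3] "a" : PP/(PP\N)
      [3,4] "chased" : PP\N

[0,1] S\NP  lex  "map"
[1,2] (S\(S\NP))/PP  lex  "liked"
[2,3] PP/(PP\N)  lex  "a"
[3,4] PP\N  lex  "chased"
[2,4] PP  >  k=3
[1,4] S\(S\NP)  >  k=2
[0,4] S  <  k=1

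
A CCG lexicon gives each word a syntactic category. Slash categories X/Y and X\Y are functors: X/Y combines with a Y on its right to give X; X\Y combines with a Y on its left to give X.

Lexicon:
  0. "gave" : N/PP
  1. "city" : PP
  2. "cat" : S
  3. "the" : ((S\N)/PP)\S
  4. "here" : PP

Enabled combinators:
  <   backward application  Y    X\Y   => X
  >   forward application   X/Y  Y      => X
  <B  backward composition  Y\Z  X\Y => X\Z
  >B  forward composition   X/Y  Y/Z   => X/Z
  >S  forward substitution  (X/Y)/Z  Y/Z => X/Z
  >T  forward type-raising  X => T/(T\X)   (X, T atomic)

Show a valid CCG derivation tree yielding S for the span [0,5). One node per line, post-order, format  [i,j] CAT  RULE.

[0,1] N/PP  lex  "gave"
[1,2] PP  lex  "city"
[0,2] N  >  k=1
[2,3] S  lex  "cat"
[3,4] ((S\N)/PP)\S  lex  "the"
[2,4] (S\N)/PP  <  k=3
[4,5] PP  lex  "here"
[2,5] S\N  >  k=4
[0,5] S  <  k=2

[0,5] S   <
  [0,2] N   >
    [0,1] "gave" : N/PP
    [1,2] "city" : PP
  [2,5] S\N   >
    [2,4] (S\N)/PP   <
      [2,3] "cat" : S
      [3,4] "the" : ((S\N)/PP)\S
    [4,5] "here" : PP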